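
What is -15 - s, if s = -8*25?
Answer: 185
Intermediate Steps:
s = -200
-15 - s = -15 - 1*(-200) = -15 + 200 = 185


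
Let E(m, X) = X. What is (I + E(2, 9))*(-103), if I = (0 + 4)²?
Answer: -2575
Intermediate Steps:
I = 16 (I = 4² = 16)
(I + E(2, 9))*(-103) = (16 + 9)*(-103) = 25*(-103) = -2575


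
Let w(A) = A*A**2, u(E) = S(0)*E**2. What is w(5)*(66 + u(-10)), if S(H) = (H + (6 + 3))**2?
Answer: 1020750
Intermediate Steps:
S(H) = (9 + H)**2 (S(H) = (H + 9)**2 = (9 + H)**2)
u(E) = 81*E**2 (u(E) = (9 + 0)**2*E**2 = 9**2*E**2 = 81*E**2)
w(A) = A**3
w(5)*(66 + u(-10)) = 5**3*(66 + 81*(-10)**2) = 125*(66 + 81*100) = 125*(66 + 8100) = 125*8166 = 1020750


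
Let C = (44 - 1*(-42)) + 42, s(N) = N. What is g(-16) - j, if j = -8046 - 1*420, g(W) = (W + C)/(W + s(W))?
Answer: 16925/2 ≈ 8462.5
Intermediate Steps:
C = 128 (C = (44 + 42) + 42 = 86 + 42 = 128)
g(W) = (128 + W)/(2*W) (g(W) = (W + 128)/(W + W) = (128 + W)/((2*W)) = (128 + W)*(1/(2*W)) = (128 + W)/(2*W))
j = -8466 (j = -8046 - 420 = -8466)
g(-16) - j = (1/2)*(128 - 16)/(-16) - 1*(-8466) = (1/2)*(-1/16)*112 + 8466 = -7/2 + 8466 = 16925/2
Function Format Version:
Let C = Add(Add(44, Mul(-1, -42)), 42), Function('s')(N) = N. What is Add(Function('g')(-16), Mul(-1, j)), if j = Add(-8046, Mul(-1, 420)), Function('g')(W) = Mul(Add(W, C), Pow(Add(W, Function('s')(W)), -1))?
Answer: Rational(16925, 2) ≈ 8462.5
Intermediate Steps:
C = 128 (C = Add(Add(44, 42), 42) = Add(86, 42) = 128)
Function('g')(W) = Mul(Rational(1, 2), Pow(W, -1), Add(128, W)) (Function('g')(W) = Mul(Add(W, 128), Pow(Add(W, W), -1)) = Mul(Add(128, W), Pow(Mul(2, W), -1)) = Mul(Add(128, W), Mul(Rational(1, 2), Pow(W, -1))) = Mul(Rational(1, 2), Pow(W, -1), Add(128, W)))
j = -8466 (j = Add(-8046, -420) = -8466)
Add(Function('g')(-16), Mul(-1, j)) = Add(Mul(Rational(1, 2), Pow(-16, -1), Add(128, -16)), Mul(-1, -8466)) = Add(Mul(Rational(1, 2), Rational(-1, 16), 112), 8466) = Add(Rational(-7, 2), 8466) = Rational(16925, 2)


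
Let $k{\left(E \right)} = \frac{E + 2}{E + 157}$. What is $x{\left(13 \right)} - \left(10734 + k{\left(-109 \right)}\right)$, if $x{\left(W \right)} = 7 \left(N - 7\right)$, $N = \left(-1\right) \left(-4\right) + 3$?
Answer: $- \frac{515125}{48} \approx -10732.0$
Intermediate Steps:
$N = 7$ ($N = 4 + 3 = 7$)
$k{\left(E \right)} = \frac{2 + E}{157 + E}$
$x{\left(W \right)} = 0$ ($x{\left(W \right)} = 7 \left(7 - 7\right) = 7 \cdot 0 = 0$)
$x{\left(13 \right)} - \left(10734 + k{\left(-109 \right)}\right) = 0 - \left(10734 + \frac{2 - 109}{157 - 109}\right) = 0 - \left(10734 + \frac{1}{48} \left(-107\right)\right) = 0 - \frac{515125}{48} = - \frac{515125}{48}$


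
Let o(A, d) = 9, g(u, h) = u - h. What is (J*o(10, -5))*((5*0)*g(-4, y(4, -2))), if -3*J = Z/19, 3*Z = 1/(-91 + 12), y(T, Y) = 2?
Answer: 0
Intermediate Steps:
Z = -1/237 (Z = 1/(3*(-91 + 12)) = (⅓)/(-79) = (⅓)*(-1/79) = -1/237 ≈ -0.0042194)
J = 1/13509 (J = -(-1)/(711*19) = -⅓*(-1/4503) = 1/13509 ≈ 7.4025e-5)
(J*o(10, -5))*((5*0)*g(-4, y(4, -2))) = ((1/13509)*9)*((5*0)*(-4 - 1*2)) = (0*(-4 - 2))/1501 = (0*(-6))/1501 = (1/1501)*0 = 0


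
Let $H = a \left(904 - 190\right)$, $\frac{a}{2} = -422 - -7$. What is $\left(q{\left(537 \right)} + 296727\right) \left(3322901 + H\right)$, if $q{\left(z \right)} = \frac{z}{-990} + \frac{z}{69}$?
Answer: $\frac{6149174042410123}{7590} \approx 8.1017 \cdot 10^{11}$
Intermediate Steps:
$a = -830$ ($a = 2 \left(-422 - -7\right) = 2 \left(-422 + 7\right) = 2 \left(-415\right) = -830$)
$q{\left(z \right)} = \frac{307 z}{22770}$ ($q{\left(z \right)} = z \left(- \frac{1}{990}\right) + z \frac{1}{69} = - \frac{z}{990} + \frac{z}{69} = \frac{307 z}{22770}$)
$H = -592620$ ($H = - 830 \left(904 - 190\right) = \left(-830\right) 714 = -592620$)
$\left(q{\left(537 \right)} + 296727\right) \left(3322901 + H\right) = \left(\frac{307}{22770} \cdot 537 + 296727\right) \left(3322901 - 592620\right) = \left(\frac{54953}{7590} + 296727\right) 2730281 = \frac{2252212883}{7590} \cdot 2730281 = \frac{6149174042410123}{7590}$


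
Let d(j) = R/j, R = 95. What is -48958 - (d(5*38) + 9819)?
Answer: -117555/2 ≈ -58778.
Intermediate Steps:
d(j) = 95/j
-48958 - (d(5*38) + 9819) = -48958 - (95/((5*38)) + 9819) = -48958 - (95/190 + 9819) = -48958 - (95*(1/190) + 9819) = -48958 - (1/2 + 9819) = -48958 - 1*19639/2 = -48958 - 19639/2 = -117555/2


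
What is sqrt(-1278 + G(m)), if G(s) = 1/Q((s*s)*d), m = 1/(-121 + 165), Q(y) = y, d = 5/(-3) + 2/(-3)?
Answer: I*sqrt(103278)/7 ≈ 45.91*I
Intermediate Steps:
d = -7/3 (d = 5*(-1/3) + 2*(-1/3) = -5/3 - 2/3 = -7/3 ≈ -2.3333)
m = 1/44 ≈ 0.022727
G(s) = -3/(7*s**2) (G(s) = 1/((s*s)*(-7/3)) = 1/(s**2*(-7/3)) = 1/(-7*s**2/3) = -3/(7*s**2))
sqrt(-1278 + G(m)) = sqrt(-1278 - 3/(7*44**(-2))) = sqrt(-1278 - 3/7*1936) = sqrt(-1278 - 5808/7) = sqrt(-14754/7) = I*sqrt(103278)/7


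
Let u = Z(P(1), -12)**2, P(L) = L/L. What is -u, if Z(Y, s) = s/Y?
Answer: -144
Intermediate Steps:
P(L) = 1
u = 144 (u = (-12/1)**2 = (-12*1)**2 = (-12)**2 = 144)
-u = -1*144 = -144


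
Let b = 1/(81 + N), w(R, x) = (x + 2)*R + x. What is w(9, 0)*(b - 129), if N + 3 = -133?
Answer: -127728/55 ≈ -2322.3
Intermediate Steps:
N = -136 (N = -3 - 133 = -136)
w(R, x) = x + R*(2 + x) (w(R, x) = (2 + x)*R + x = R*(2 + x) + x = x + R*(2 + x))
b = -1/55 (b = 1/(81 - 136) = 1/(-55) = -1/55 ≈ -0.018182)
w(9, 0)*(b - 129) = (0 + 2*9 + 9*0)*(-1/55 - 129) = (0 + 18 + 0)*(-7096/55) = 18*(-7096/55) = -127728/55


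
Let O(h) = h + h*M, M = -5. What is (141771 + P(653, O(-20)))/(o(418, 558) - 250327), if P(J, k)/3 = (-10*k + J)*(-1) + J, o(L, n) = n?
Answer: -144171/249769 ≈ -0.57722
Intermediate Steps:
O(h) = -4*h (O(h) = h + h*(-5) = h - 5*h = -4*h)
P(J, k) = 30*k (P(J, k) = 3*((-10*k + J)*(-1) + J) = 3*((J - 10*k)*(-1) + J) = 3*((-J + 10*k) + J) = 3*(10*k) = 30*k)
(141771 + P(653, O(-20)))/(o(418, 558) - 250327) = (141771 + 30*(-4*(-20)))/(558 - 250327) = (141771 + 30*80)/(-249769) = (141771 + 2400)*(-1/249769) = 144171*(-1/249769) = -144171/249769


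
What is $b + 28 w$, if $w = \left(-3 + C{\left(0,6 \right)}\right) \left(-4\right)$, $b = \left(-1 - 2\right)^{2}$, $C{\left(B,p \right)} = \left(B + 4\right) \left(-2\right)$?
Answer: $1241$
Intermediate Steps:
$C{\left(B,p \right)} = -8 - 2 B$ ($C{\left(B,p \right)} = \left(4 + B\right) \left(-2\right) = -8 - 2 B$)
$b = 9$ ($b = \left(-3\right)^{2} = 9$)
$w = 44$ ($w = \left(-3 - 8\right) \left(-4\right) = \left(-11\right) \left(-4\right) = 44$)
$b + 28 w = 9 + 28 \cdot 44 = 9 + 1232 = 1241$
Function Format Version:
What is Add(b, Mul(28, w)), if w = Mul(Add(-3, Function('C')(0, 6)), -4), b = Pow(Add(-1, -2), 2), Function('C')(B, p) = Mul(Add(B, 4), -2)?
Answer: 1241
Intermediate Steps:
Function('C')(B, p) = Add(-8, Mul(-2, B)) (Function('C')(B, p) = Mul(Add(4, B), -2) = Add(-8, Mul(-2, B)))
b = 9 (b = Pow(-3, 2) = 9)
w = 44 (w = Mul(Add(-3, Add(-8, Mul(-2, 0))), -4) = Mul(Add(-3, Add(-8, 0)), -4) = Mul(Add(-3, -8), -4) = Mul(-11, -4) = 44)
Add(b, Mul(28, w)) = Add(9, Mul(28, 44)) = Add(9, 1232) = 1241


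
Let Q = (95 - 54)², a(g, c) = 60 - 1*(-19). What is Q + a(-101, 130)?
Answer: 1760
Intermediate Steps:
a(g, c) = 79 (a(g, c) = 60 + 19 = 79)
Q = 1681 (Q = 41² = 1681)
Q + a(-101, 130) = 1681 + 79 = 1760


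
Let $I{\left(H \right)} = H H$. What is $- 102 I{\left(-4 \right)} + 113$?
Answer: $-1519$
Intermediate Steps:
$I{\left(H \right)} = H^{2}$
$- 102 I{\left(-4 \right)} + 113 = - 102 \left(-4\right)^{2} + 113 = \left(-102\right) 16 + 113 = -1632 + 113 = -1519$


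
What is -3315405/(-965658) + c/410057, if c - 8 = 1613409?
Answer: 972504687157/131991607502 ≈ 7.3679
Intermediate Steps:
c = 1613417 (c = 8 + 1613409 = 1613417)
-3315405/(-965658) + c/410057 = -3315405/(-965658) + 1613417/410057 = -3315405*(-1/965658) + 1613417*(1/410057) = 1105135/321886 + 1613417/410057 = 972504687157/131991607502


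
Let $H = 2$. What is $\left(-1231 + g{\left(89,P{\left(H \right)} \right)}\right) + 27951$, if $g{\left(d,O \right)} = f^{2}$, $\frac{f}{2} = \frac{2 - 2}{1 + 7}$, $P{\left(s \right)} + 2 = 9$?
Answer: $26720$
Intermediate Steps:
$P{\left(s \right)} = 7$ ($P{\left(s \right)} = -2 + 9 = 7$)
$f = 0$ ($f = 2 \frac{2 - 2}{1 + 7} = 2 \cdot \frac{0}{8} = 2 \cdot 0 \cdot \frac{1}{8} = 2 \cdot 0 = 0$)
$g{\left(d,O \right)} = 0$ ($g{\left(d,O \right)} = 0^{2} = 0$)
$\left(-1231 + g{\left(89,P{\left(H \right)} \right)}\right) + 27951 = \left(-1231 + 0\right) + 27951 = -1231 + 27951 = 26720$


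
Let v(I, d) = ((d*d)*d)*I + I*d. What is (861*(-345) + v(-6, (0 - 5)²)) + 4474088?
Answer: 4083143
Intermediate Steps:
v(I, d) = I*d + I*d³ (v(I, d) = (d²*d)*I + I*d = d³*I + I*d = I*d³ + I*d = I*d + I*d³)
(861*(-345) + v(-6, (0 - 5)²)) + 4474088 = (861*(-345) - 6*(0 - 5)²*(1 + ((0 - 5)²)²)) + 4474088 = (-297045 - 6*(-5)²*(1 + ((-5)²)²)) + 4474088 = (-297045 - 6*25*(1 + 25²)) + 4474088 = (-297045 - 6*25*(1 + 625)) + 4474088 = (-297045 - 6*25*626) + 4474088 = (-297045 - 93900) + 4474088 = -390945 + 4474088 = 4083143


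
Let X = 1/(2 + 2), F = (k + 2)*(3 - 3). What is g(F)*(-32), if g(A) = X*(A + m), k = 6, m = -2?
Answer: 16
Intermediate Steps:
F = 0 (F = (6 + 2)*(3 - 3) = 8*0 = 0)
X = ¼ (X = 1/4 = ¼ ≈ 0.25000)
g(A) = -½ + A/4 (g(A) = (A - 2)/4 = (-2 + A)/4 = -½ + A/4)
g(F)*(-32) = (-½ + (¼)*0)*(-32) = (-½ + 0)*(-32) = -½*(-32) = 16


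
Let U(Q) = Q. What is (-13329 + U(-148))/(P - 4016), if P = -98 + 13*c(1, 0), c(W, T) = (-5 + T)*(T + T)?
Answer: 13477/4114 ≈ 3.2759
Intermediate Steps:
c(W, T) = 2*T*(-5 + T) (c(W, T) = (-5 + T)*(2*T) = 2*T*(-5 + T))
P = -98 (P = -98 + 13*(2*0*(-5 + 0)) = -98 + 13*(2*0*(-5)) = -98 + 13*0 = -98 + 0 = -98)
(-13329 + U(-148))/(P - 4016) = (-13329 - 148)/(-98 - 4016) = -13477/(-4114) = -13477*(-1/4114) = 13477/4114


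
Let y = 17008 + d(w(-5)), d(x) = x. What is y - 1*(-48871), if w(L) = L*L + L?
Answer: 65899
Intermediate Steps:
w(L) = L + L² (w(L) = L² + L = L + L²)
y = 17028 (y = 17008 - 5*(1 - 5) = 17008 - 5*(-4) = 17008 + 20 = 17028)
y - 1*(-48871) = 17028 - 1*(-48871) = 17028 + 48871 = 65899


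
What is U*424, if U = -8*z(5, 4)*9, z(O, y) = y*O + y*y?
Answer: -1099008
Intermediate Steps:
z(O, y) = y**2 + O*y (z(O, y) = O*y + y**2 = y**2 + O*y)
U = -2592 (U = -32*(5 + 4)*9 = -32*9*9 = -8*36*9 = -288*9 = -2592)
U*424 = -2592*424 = -1099008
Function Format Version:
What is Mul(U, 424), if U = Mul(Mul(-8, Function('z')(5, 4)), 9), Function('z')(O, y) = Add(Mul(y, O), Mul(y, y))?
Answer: -1099008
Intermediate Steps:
Function('z')(O, y) = Add(Pow(y, 2), Mul(O, y)) (Function('z')(O, y) = Add(Mul(O, y), Pow(y, 2)) = Add(Pow(y, 2), Mul(O, y)))
U = -2592 (U = Mul(Mul(-8, Mul(4, Add(5, 4))), 9) = Mul(Mul(-8, Mul(4, 9)), 9) = Mul(Mul(-8, 36), 9) = Mul(-288, 9) = -2592)
Mul(U, 424) = Mul(-2592, 424) = -1099008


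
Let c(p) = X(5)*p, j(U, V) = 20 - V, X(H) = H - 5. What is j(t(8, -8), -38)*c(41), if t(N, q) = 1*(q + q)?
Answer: 0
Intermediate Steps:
t(N, q) = 2*q (t(N, q) = 1*(2*q) = 2*q)
X(H) = -5 + H
c(p) = 0 (c(p) = (-5 + 5)*p = 0*p = 0)
j(t(8, -8), -38)*c(41) = (20 - 1*(-38))*0 = (20 + 38)*0 = 58*0 = 0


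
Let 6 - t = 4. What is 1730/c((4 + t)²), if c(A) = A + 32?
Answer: 865/34 ≈ 25.441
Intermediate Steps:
t = 2 (t = 6 - 1*4 = 6 - 4 = 2)
c(A) = 32 + A
1730/c((4 + t)²) = 1730/(32 + (4 + 2)²) = 1730/(32 + 6²) = 1730/(32 + 36) = 1730/68 = 1730*(1/68) = 865/34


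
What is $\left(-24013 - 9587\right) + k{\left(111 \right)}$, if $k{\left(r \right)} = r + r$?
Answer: $-33378$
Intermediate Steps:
$k{\left(r \right)} = 2 r$
$\left(-24013 - 9587\right) + k{\left(111 \right)} = \left(-24013 - 9587\right) + 2 \cdot 111 = -33600 + 222 = -33378$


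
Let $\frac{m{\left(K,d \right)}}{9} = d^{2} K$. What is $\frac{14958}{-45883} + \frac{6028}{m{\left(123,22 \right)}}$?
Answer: $- \frac{175857595}{558717291} \approx -0.31475$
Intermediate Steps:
$m{\left(K,d \right)} = 9 K d^{2}$ ($m{\left(K,d \right)} = 9 d^{2} K = 9 K d^{2}$)
$\frac{14958}{-45883} + \frac{6028}{m{\left(123,22 \right)}} = \frac{14958}{-45883} + \frac{6028}{9 \cdot 123 \cdot 22^{2}} = 14958 \left(- \frac{1}{45883}\right) + \frac{6028}{9 \cdot 123 \cdot 484} = - \frac{14958}{45883} + \frac{6028}{535788} = - \frac{14958}{45883} + 6028 \cdot \frac{1}{535788} = - \frac{14958}{45883} + \frac{137}{12177} = - \frac{175857595}{558717291}$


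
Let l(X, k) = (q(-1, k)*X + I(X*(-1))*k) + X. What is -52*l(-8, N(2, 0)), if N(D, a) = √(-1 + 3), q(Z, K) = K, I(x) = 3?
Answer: 416 + 260*√2 ≈ 783.70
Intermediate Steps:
N(D, a) = √2
l(X, k) = X + 3*k + X*k (l(X, k) = (k*X + 3*k) + X = (X*k + 3*k) + X = (3*k + X*k) + X = X + 3*k + X*k)
-52*l(-8, N(2, 0)) = -52*(-8 + 3*√2 - 8*√2) = -52*(-8 - 5*√2) = 416 + 260*√2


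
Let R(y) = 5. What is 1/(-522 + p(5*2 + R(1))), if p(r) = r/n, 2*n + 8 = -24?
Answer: -16/8367 ≈ -0.0019123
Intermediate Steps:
n = -16 (n = -4 + (½)*(-24) = -4 - 12 = -16)
p(r) = -r/16 (p(r) = r/(-16) = r*(-1/16) = -r/16)
1/(-522 + p(5*2 + R(1))) = 1/(-522 - (5*2 + 5)/16) = 1/(-522 - (10 + 5)/16) = 1/(-522 - 1/16*15) = 1/(-522 - 15/16) = 1/(-8367/16) = -16/8367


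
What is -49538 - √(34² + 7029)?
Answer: -49538 - √8185 ≈ -49629.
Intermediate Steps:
-49538 - √(34² + 7029) = -49538 - √(1156 + 7029) = -49538 - √8185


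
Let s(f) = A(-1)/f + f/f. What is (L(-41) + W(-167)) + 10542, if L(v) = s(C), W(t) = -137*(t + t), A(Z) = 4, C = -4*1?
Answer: 56300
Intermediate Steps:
C = -4
s(f) = 1 + 4/f (s(f) = 4/f + f/f = 4/f + 1 = 1 + 4/f)
W(t) = -274*t
L(v) = 0 (L(v) = (4 - 4)/(-4) = -¼*0 = 0)
(L(-41) + W(-167)) + 10542 = (0 - 274*(-167)) + 10542 = (0 + 45758) + 10542 = 45758 + 10542 = 56300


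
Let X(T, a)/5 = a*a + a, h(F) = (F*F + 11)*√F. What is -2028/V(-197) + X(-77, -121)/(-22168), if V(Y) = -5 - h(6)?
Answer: -148151115/36657559 + 95316*√6/13229 ≈ 13.607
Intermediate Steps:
h(F) = √F*(11 + F²) (h(F) = (F² + 11)*√F = (11 + F²)*√F = √F*(11 + F²))
X(T, a) = 5*a + 5*a² (X(T, a) = 5*(a*a + a) = 5*(a² + a) = 5*(a + a²) = 5*a + 5*a²)
V(Y) = -5 - 47*√6 (V(Y) = -5 - √6*(11 + 6²) = -5 - √6*(11 + 36) = -5 - √6*47 = -5 - 47*√6)
-2028/V(-197) + X(-77, -121)/(-22168) = -2028/(-5 - 47*√6) + (5*(-121)*(1 - 121))/(-22168) = -2028/(-5 - 47*√6) + (5*(-121)*(-120))*(-1/22168) = -2028/(-5 - 47*√6) + 72600*(-1/22168) = -2028/(-5 - 47*√6) - 9075/2771 = -9075/2771 - 2028/(-5 - 47*√6)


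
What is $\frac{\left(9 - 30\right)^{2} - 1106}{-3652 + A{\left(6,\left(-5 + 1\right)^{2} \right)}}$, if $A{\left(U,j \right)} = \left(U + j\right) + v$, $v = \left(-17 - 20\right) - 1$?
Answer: $\frac{95}{524} \approx 0.1813$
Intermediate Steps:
$v = -38$ ($v = -37 - 1 = -38$)
$A{\left(U,j \right)} = -38 + U + j$ ($A{\left(U,j \right)} = \left(U + j\right) - 38 = -38 + U + j$)
$\frac{\left(9 - 30\right)^{2} - 1106}{-3652 + A{\left(6,\left(-5 + 1\right)^{2} \right)}} = \frac{\left(9 - 30\right)^{2} - 1106}{-3652 + \left(-38 + 6 + \left(-5 + 1\right)^{2}\right)} = \frac{\left(-21\right)^{2} - 1106}{-3652 + \left(-38 + 6 + \left(-4\right)^{2}\right)} = \frac{441 - 1106}{-3652 + \left(-38 + 6 + 16\right)} = - \frac{665}{-3652 - 16} = - \frac{665}{-3668} = \left(-665\right) \left(- \frac{1}{3668}\right) = \frac{95}{524}$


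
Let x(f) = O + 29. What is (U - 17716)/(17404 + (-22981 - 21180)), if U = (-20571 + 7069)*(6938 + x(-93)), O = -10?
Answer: 93951130/26757 ≈ 3511.3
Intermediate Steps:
x(f) = 19 (x(f) = -10 + 29 = 19)
U = -93933414 (U = (-20571 + 7069)*(6938 + 19) = -13502*6957 = -93933414)
(U - 17716)/(17404 + (-22981 - 21180)) = (-93933414 - 17716)/(17404 + (-22981 - 21180)) = -93951130/(17404 - 44161) = -93951130/(-26757) = -93951130*(-1/26757) = 93951130/26757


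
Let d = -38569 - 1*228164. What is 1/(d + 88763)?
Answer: -1/177970 ≈ -5.6189e-6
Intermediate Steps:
d = -266733 (d = -38569 - 228164 = -266733)
1/(d + 88763) = 1/(-266733 + 88763) = 1/(-177970) = -1/177970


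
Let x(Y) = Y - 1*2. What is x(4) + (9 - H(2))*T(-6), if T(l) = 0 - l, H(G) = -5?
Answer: 86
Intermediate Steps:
x(Y) = -2 + Y (x(Y) = Y - 2 = -2 + Y)
T(l) = -l
x(4) + (9 - H(2))*T(-6) = (-2 + 4) + (9 - 1*(-5))*(-1*(-6)) = 2 + (9 + 5)*6 = 2 + 14*6 = 2 + 84 = 86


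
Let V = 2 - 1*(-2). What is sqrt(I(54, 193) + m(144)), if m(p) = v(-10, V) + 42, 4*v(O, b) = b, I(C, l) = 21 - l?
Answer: I*sqrt(129) ≈ 11.358*I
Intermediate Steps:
V = 4 (V = 2 + 2 = 4)
v(O, b) = b/4
m(p) = 43 (m(p) = (1/4)*4 + 42 = 1 + 42 = 43)
sqrt(I(54, 193) + m(144)) = sqrt((21 - 1*193) + 43) = sqrt((21 - 193) + 43) = sqrt(-172 + 43) = sqrt(-129) = I*sqrt(129)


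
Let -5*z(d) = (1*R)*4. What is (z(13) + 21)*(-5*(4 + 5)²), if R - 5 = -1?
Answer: -7209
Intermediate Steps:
R = 4 (R = 5 - 1 = 4)
z(d) = -16/5 (z(d) = -1*4*4/5 = -4*4/5 = -⅕*16 = -16/5)
(z(13) + 21)*(-5*(4 + 5)²) = (-16/5 + 21)*(-5*(4 + 5)²) = 89*(-5*9²)/5 = 89*(-5*81)/5 = (89/5)*(-405) = -7209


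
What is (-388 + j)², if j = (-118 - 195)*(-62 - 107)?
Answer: 2757195081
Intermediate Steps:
j = 52897 (j = -313*(-169) = 52897)
(-388 + j)² = (-388 + 52897)² = 52509² = 2757195081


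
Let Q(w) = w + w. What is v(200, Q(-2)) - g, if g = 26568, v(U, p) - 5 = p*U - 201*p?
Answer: -26559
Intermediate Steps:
Q(w) = 2*w
v(U, p) = 5 - 201*p + U*p (v(U, p) = 5 + (p*U - 201*p) = 5 + (U*p - 201*p) = 5 + (-201*p + U*p) = 5 - 201*p + U*p)
v(200, Q(-2)) - g = (5 - 402*(-2) + 200*(2*(-2))) - 1*26568 = (5 - 201*(-4) + 200*(-4)) - 26568 = (5 + 804 - 800) - 26568 = 9 - 26568 = -26559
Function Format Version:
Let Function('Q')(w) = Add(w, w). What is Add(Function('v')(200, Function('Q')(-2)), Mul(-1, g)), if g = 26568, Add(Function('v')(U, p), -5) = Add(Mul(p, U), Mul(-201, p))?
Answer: -26559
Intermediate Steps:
Function('Q')(w) = Mul(2, w)
Function('v')(U, p) = Add(5, Mul(-201, p), Mul(U, p)) (Function('v')(U, p) = Add(5, Add(Mul(p, U), Mul(-201, p))) = Add(5, Add(Mul(U, p), Mul(-201, p))) = Add(5, Add(Mul(-201, p), Mul(U, p))) = Add(5, Mul(-201, p), Mul(U, p)))
Add(Function('v')(200, Function('Q')(-2)), Mul(-1, g)) = Add(Add(5, Mul(-201, Mul(2, -2)), Mul(200, Mul(2, -2))), Mul(-1, 26568)) = Add(Add(5, Mul(-201, -4), Mul(200, -4)), -26568) = Add(Add(5, 804, -800), -26568) = Add(9, -26568) = -26559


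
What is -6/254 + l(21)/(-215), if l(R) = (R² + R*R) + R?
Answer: -2682/635 ≈ -4.2236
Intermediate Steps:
l(R) = R + 2*R² (l(R) = (R² + R²) + R = 2*R² + R = R + 2*R²)
-6/254 + l(21)/(-215) = -6/254 + (21*(1 + 2*21))/(-215) = -6*1/254 + (21*(1 + 42))*(-1/215) = -3/127 + (21*43)*(-1/215) = -3/127 + 903*(-1/215) = -3/127 - 21/5 = -2682/635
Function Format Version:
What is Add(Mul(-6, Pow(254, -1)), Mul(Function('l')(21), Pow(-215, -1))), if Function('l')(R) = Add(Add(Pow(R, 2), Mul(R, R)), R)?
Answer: Rational(-2682, 635) ≈ -4.2236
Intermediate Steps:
Function('l')(R) = Add(R, Mul(2, Pow(R, 2))) (Function('l')(R) = Add(Add(Pow(R, 2), Pow(R, 2)), R) = Add(Mul(2, Pow(R, 2)), R) = Add(R, Mul(2, Pow(R, 2))))
Add(Mul(-6, Pow(254, -1)), Mul(Function('l')(21), Pow(-215, -1))) = Add(Mul(-6, Pow(254, -1)), Mul(Mul(21, Add(1, Mul(2, 21))), Pow(-215, -1))) = Add(Mul(-6, Rational(1, 254)), Mul(Mul(21, Add(1, 42)), Rational(-1, 215))) = Add(Rational(-3, 127), Mul(Mul(21, 43), Rational(-1, 215))) = Add(Rational(-3, 127), Mul(903, Rational(-1, 215))) = Add(Rational(-3, 127), Rational(-21, 5)) = Rational(-2682, 635)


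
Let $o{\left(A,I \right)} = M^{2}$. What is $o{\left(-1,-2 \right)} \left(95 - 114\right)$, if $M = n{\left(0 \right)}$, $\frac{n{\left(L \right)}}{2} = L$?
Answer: $0$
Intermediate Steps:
$n{\left(L \right)} = 2 L$
$M = 0$ ($M = 2 \cdot 0 = 0$)
$o{\left(A,I \right)} = 0$ ($o{\left(A,I \right)} = 0^{2} = 0$)
$o{\left(-1,-2 \right)} \left(95 - 114\right) = 0 \left(95 - 114\right) = 0 \left(-19\right) = 0$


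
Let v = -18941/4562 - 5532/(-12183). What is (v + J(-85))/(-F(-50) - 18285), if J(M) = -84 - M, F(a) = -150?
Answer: 49980791/335974124070 ≈ 0.00014876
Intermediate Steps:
v = -68507073/18526282 (v = -18941*1/4562 - 5532*(-1/12183) = -18941/4562 + 1844/4061 = -68507073/18526282 ≈ -3.6978)
(v + J(-85))/(-F(-50) - 18285) = (-68507073/18526282 + (-84 - 1*(-85)))/(-1*(-150) - 18285) = (-68507073/18526282 + (-84 + 85))/(150 - 18285) = (-68507073/18526282 + 1)/(-18135) = -49980791/18526282*(-1/18135) = 49980791/335974124070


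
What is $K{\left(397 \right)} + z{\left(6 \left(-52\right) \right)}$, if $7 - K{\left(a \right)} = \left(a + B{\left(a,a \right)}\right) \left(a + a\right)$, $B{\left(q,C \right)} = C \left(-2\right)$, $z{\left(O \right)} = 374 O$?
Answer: $198537$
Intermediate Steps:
$B{\left(q,C \right)} = - 2 C$
$K{\left(a \right)} = 7 + 2 a^{2}$ ($K{\left(a \right)} = 7 - \left(a - 2 a\right) \left(a + a\right) = 7 - - a 2 a = 7 - - 2 a^{2} = 7 + 2 a^{2}$)
$K{\left(397 \right)} + z{\left(6 \left(-52\right) \right)} = \left(7 + 2 \cdot 397^{2}\right) + 374 \cdot 6 \left(-52\right) = \left(7 + 2 \cdot 157609\right) + 374 \left(-312\right) = \left(7 + 315218\right) - 116688 = 315225 - 116688 = 198537$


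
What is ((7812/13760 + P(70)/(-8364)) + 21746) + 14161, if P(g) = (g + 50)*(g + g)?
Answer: 86090041001/2397680 ≈ 35906.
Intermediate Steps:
P(g) = 2*g*(50 + g) (P(g) = (50 + g)*(2*g) = 2*g*(50 + g))
((7812/13760 + P(70)/(-8364)) + 21746) + 14161 = ((7812/13760 + (2*70*(50 + 70))/(-8364)) + 21746) + 14161 = ((7812*(1/13760) + (2*70*120)*(-1/8364)) + 21746) + 14161 = ((1953/3440 + 16800*(-1/8364)) + 21746) + 14161 = ((1953/3440 - 1400/697) + 21746) + 14161 = (-3454759/2397680 + 21746) + 14161 = 52136494521/2397680 + 14161 = 86090041001/2397680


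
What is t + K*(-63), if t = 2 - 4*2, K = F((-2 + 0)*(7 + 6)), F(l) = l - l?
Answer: -6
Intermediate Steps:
F(l) = 0
K = 0
t = -6 (t = 2 - 8 = -6)
t + K*(-63) = -6 + 0*(-63) = -6 + 0 = -6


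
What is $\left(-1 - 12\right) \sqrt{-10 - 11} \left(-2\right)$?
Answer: $26 i \sqrt{21} \approx 119.15 i$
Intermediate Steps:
$\left(-1 - 12\right) \sqrt{-10 - 11} \left(-2\right) = \left(-1 - 12\right) \sqrt{-21} \left(-2\right) = - 13 i \sqrt{21} \left(-2\right) = 26 i \sqrt{21}$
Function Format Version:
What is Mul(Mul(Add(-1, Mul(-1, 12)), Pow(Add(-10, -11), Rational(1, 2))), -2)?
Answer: Mul(26, I, Pow(21, Rational(1, 2))) ≈ Mul(119.15, I)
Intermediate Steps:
Mul(Mul(Add(-1, Mul(-1, 12)), Pow(Add(-10, -11), Rational(1, 2))), -2) = Mul(Mul(Add(-1, -12), Pow(-21, Rational(1, 2))), -2) = Mul(Mul(-13, Mul(I, Pow(21, Rational(1, 2)))), -2) = Mul(Mul(-13, I, Pow(21, Rational(1, 2))), -2) = Mul(26, I, Pow(21, Rational(1, 2)))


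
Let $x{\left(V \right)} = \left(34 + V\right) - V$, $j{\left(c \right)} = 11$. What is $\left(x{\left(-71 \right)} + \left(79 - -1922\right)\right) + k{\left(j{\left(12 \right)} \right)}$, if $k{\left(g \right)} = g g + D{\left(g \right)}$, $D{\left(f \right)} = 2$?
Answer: $2158$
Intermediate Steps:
$k{\left(g \right)} = 2 + g^{2}$ ($k{\left(g \right)} = g g + 2 = g^{2} + 2 = 2 + g^{2}$)
$x{\left(V \right)} = 34$
$\left(x{\left(-71 \right)} + \left(79 - -1922\right)\right) + k{\left(j{\left(12 \right)} \right)} = \left(34 + \left(79 - -1922\right)\right) + \left(2 + 11^{2}\right) = \left(34 + \left(79 + 1922\right)\right) + \left(2 + 121\right) = \left(34 + 2001\right) + 123 = 2035 + 123 = 2158$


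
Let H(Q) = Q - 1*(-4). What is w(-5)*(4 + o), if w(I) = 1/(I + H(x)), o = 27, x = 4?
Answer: 31/3 ≈ 10.333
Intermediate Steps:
H(Q) = 4 + Q (H(Q) = Q + 4 = 4 + Q)
w(I) = 1/(8 + I) (w(I) = 1/(I + (4 + 4)) = 1/(I + 8) = 1/(8 + I))
w(-5)*(4 + o) = (4 + 27)/(8 - 5) = 31/3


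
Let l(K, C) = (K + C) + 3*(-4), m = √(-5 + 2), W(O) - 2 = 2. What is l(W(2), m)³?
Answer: (-8 + I*√3)³ ≈ -440.0 + 327.36*I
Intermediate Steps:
W(O) = 4 (W(O) = 2 + 2 = 4)
m = I*√3 (m = √(-3) = I*√3 ≈ 1.732*I)
l(K, C) = -12 + C + K (l(K, C) = (C + K) - 12 = -12 + C + K)
l(W(2), m)³ = (-12 + I*√3 + 4)³ = (-8 + I*√3)³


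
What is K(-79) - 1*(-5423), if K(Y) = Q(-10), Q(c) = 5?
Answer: 5428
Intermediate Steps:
K(Y) = 5
K(-79) - 1*(-5423) = 5 - 1*(-5423) = 5 + 5423 = 5428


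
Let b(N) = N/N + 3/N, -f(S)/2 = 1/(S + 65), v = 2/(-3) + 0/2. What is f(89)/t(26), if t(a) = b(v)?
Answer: 2/539 ≈ 0.0037106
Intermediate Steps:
v = -⅔ (v = 2*(-⅓) + 0*(½) = -⅔ + 0 = -⅔ ≈ -0.66667)
f(S) = -2/(65 + S) (f(S) = -2/(S + 65) = -2/(65 + S))
b(N) = 1 + 3/N
t(a) = -7/2 (t(a) = (3 - ⅔)/(-⅔) = -3/2*7/3 = -7/2)
f(89)/t(26) = (-2/(65 + 89))/(-7/2) = -2/154*(-2/7) = -2*1/154*(-2/7) = -1/77*(-2/7) = 2/539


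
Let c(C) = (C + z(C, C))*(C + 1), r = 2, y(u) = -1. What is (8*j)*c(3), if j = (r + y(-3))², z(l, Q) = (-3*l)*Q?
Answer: -768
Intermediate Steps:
z(l, Q) = -3*Q*l
j = 1 (j = (2 - 1)² = 1² = 1)
c(C) = (1 + C)*(C - 3*C²) (c(C) = (C - 3*C*C)*(C + 1) = (C - 3*C²)*(1 + C) = (1 + C)*(C - 3*C²))
(8*j)*c(3) = (8*1)*(3*(1 - 3*3² - 2*3)) = 8*(3*(1 - 3*9 - 6)) = 8*(3*(1 - 27 - 6)) = 8*(3*(-32)) = 8*(-96) = -768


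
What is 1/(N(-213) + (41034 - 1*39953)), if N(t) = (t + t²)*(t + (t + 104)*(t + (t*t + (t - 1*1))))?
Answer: -1/221214320915 ≈ -4.5205e-12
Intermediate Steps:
N(t) = (t + t²)*(t + (104 + t)*(-1 + t² + 2*t)) (N(t) = (t + t²)*(t + (104 + t)*(t + (t² + (t - 1)))) = (t + t²)*(t + (104 + t)*(t + (t² + (-1 + t)))) = (t + t²)*(t + (104 + t)*(t + (-1 + t + t²))) = (t + t²)*(t + (104 + t)*(-1 + t² + 2*t)))
1/(N(-213) + (41034 - 1*39953)) = 1/(-213*(-104 + (-213)⁴ + 104*(-213) + 107*(-213)³ + 314*(-213)²) + (41034 - 1*39953)) = 1/(-213*(-104 + 2058346161 - 22152 + 107*(-9663597) + 314*45369) + (41034 - 39953)) = 1/(-213*(-104 + 2058346161 - 22152 - 1034004879 + 14245866) + 1081) = 1/(-213*1038564892 + 1081) = 1/(-221214321996 + 1081) = 1/(-221214320915) = -1/221214320915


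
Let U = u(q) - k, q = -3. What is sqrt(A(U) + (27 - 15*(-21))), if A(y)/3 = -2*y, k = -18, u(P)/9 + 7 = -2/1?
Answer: 12*sqrt(5) ≈ 26.833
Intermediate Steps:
u(P) = -81 (u(P) = -63 + 9*(-2/1) = -63 + 9*(-2*1) = -63 + 9*(-2) = -63 - 18 = -81)
U = -63 (U = -81 - 1*(-18) = -81 + 18 = -63)
A(y) = -6*y (A(y) = 3*(-2*y) = -6*y)
sqrt(A(U) + (27 - 15*(-21))) = sqrt(-6*(-63) + (27 - 15*(-21))) = sqrt(378 + (27 + 315)) = sqrt(378 + 342) = sqrt(720) = 12*sqrt(5)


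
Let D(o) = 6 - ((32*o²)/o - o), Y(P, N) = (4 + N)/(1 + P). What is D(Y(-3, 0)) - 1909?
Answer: -1841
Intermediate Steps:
Y(P, N) = (4 + N)/(1 + P)
D(o) = 6 - 31*o (D(o) = 6 - (32*o - o) = 6 - 31*o)
D(Y(-3, 0)) - 1909 = (6 - 31*(4 + 0)/(1 - 3)) - 1909 = (6 - 31*4/(-2)) - 1909 = (6 - (-31)*4/2) - 1909 = (6 - 31*(-2)) - 1909 = (6 + 62) - 1909 = 68 - 1909 = -1841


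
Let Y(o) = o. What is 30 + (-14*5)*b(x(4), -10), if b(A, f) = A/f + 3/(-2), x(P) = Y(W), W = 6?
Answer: 177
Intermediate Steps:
x(P) = 6
b(A, f) = -3/2 + A/f (b(A, f) = A/f + 3*(-1/2) = A/f - 3/2 = -3/2 + A/f)
30 + (-14*5)*b(x(4), -10) = 30 + (-14*5)*(-3/2 + 6/(-10)) = 30 - 70*(-3/2 + 6*(-1/10)) = 30 - 70*(-3/2 - 3/5) = 30 - 70*(-21/10) = 30 + 147 = 177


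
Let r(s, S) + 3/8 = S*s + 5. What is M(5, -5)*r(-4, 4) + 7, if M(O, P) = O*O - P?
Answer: -1337/4 ≈ -334.25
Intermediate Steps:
r(s, S) = 37/8 + S*s (r(s, S) = -3/8 + (S*s + 5) = -3/8 + (5 + S*s) = 37/8 + S*s)
M(O, P) = O**2 - P
M(5, -5)*r(-4, 4) + 7 = (5**2 - 1*(-5))*(37/8 + 4*(-4)) + 7 = (25 + 5)*(37/8 - 16) + 7 = 30*(-91/8) + 7 = -1365/4 + 7 = -1337/4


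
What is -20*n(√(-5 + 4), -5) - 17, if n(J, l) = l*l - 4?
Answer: -437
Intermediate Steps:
n(J, l) = -4 + l² (n(J, l) = l² - 4 = -4 + l²)
-20*n(√(-5 + 4), -5) - 17 = -20*(-4 + (-5)²) - 17 = -20*(-4 + 25) - 17 = -20*21 - 17 = -420 - 17 = -437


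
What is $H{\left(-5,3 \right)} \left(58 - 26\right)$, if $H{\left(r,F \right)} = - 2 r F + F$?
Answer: $1056$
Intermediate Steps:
$H{\left(r,F \right)} = F - 2 F r$ ($H{\left(r,F \right)} = - 2 F r + F = F - 2 F r$)
$H{\left(-5,3 \right)} \left(58 - 26\right) = 3 \left(1 - -10\right) \left(58 - 26\right) = 3 \left(1 + 10\right) \left(58 - 26\right) = 3 \cdot 11 \cdot 32 = 33 \cdot 32 = 1056$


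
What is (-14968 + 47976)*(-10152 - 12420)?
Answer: -745056576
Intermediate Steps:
(-14968 + 47976)*(-10152 - 12420) = 33008*(-22572) = -745056576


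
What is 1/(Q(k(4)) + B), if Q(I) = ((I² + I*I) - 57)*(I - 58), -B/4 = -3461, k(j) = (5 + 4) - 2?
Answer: 1/11753 ≈ 8.5085e-5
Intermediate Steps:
k(j) = 7 (k(j) = 9 - 2 = 7)
B = 13844 (B = -4*(-3461) = 13844)
Q(I) = (-58 + I)*(-57 + 2*I²) (Q(I) = ((I² + I²) - 57)*(-58 + I) = (2*I² - 57)*(-58 + I) = (-57 + 2*I²)*(-58 + I) = (-58 + I)*(-57 + 2*I²))
1/(Q(k(4)) + B) = 1/((3306 - 116*7² - 57*7 + 2*7³) + 13844) = 1/((3306 - 116*49 - 399 + 2*343) + 13844) = 1/((3306 - 5684 - 399 + 686) + 13844) = 1/(-2091 + 13844) = 1/11753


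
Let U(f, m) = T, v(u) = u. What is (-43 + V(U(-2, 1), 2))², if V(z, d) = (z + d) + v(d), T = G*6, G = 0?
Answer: 1521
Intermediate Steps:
T = 0 (T = 0*6 = 0)
U(f, m) = 0
V(z, d) = z + 2*d (V(z, d) = (z + d) + d = (d + z) + d = z + 2*d)
(-43 + V(U(-2, 1), 2))² = (-43 + (0 + 2*2))² = (-43 + (0 + 4))² = (-43 + 4)² = (-39)² = 1521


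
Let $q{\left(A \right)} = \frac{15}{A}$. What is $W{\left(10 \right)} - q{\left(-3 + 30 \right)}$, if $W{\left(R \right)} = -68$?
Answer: $- \frac{617}{9} \approx -68.556$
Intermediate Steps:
$W{\left(10 \right)} - q{\left(-3 + 30 \right)} = -68 - \frac{15}{-3 + 30} = -68 - \frac{15}{27} = -68 - 15 \cdot \frac{1}{27} = -68 - \frac{5}{9} = - \frac{617}{9}$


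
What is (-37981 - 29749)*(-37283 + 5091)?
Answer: 2180364160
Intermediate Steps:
(-37981 - 29749)*(-37283 + 5091) = -67730*(-32192) = 2180364160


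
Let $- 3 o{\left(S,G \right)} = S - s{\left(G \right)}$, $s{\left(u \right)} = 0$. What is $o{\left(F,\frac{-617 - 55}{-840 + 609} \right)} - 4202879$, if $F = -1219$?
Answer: $- \frac{12607418}{3} \approx -4.2025 \cdot 10^{6}$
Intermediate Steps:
$o{\left(S,G \right)} = - \frac{S}{3}$ ($o{\left(S,G \right)} = - \frac{S - 0}{3} = - \frac{S + 0}{3} = - \frac{S}{3}$)
$o{\left(F,\frac{-617 - 55}{-840 + 609} \right)} - 4202879 = \left(- \frac{1}{3}\right) \left(-1219\right) - 4202879 = \frac{1219}{3} - 4202879 = - \frac{12607418}{3}$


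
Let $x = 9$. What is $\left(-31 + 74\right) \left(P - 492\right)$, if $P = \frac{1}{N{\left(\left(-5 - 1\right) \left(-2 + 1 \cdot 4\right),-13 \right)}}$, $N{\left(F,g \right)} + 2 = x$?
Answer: $- \frac{148049}{7} \approx -21150.0$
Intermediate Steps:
$N{\left(F,g \right)} = 7$ ($N{\left(F,g \right)} = -2 + 9 = 7$)
$P = \frac{1}{7} \approx 0.14286$
$\left(-31 + 74\right) \left(P - 492\right) = \left(-31 + 74\right) \left(\frac{1}{7} - 492\right) = 43 \left(- \frac{3443}{7}\right) = - \frac{148049}{7}$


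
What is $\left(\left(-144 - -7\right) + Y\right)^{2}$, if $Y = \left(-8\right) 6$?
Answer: $34225$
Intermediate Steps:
$Y = -48$
$\left(\left(-144 - -7\right) + Y\right)^{2} = \left(\left(-144 - -7\right) - 48\right)^{2} = \left(\left(-144 + 7\right) - 48\right)^{2} = \left(-137 - 48\right)^{2} = \left(-185\right)^{2} = 34225$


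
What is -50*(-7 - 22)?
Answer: 1450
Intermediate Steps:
-50*(-7 - 22) = -50*(-29) = 1450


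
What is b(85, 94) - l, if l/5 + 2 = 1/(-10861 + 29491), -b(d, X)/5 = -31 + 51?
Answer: -335341/3726 ≈ -90.000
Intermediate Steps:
b(d, X) = -100 (b(d, X) = -5*(-31 + 51) = -5*20 = -100)
l = -37259/3726 (l = -10 + 5/(-10861 + 29491) = -10 + 5/18630 = -10 + 5*(1/18630) = -10 + 1/3726 = -37259/3726 ≈ -9.9997)
b(85, 94) - l = -100 - 1*(-37259/3726) = -100 + 37259/3726 = -335341/3726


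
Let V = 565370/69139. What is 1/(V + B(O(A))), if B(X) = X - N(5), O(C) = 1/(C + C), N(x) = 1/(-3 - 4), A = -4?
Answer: 553112/4532837 ≈ 0.12202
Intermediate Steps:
N(x) = -1/7 (N(x) = 1/(-7) = -1/7)
O(C) = 1/(2*C)
B(X) = 1/7 + X (B(X) = X - 1*(-1/7) = X + 1/7 = 1/7 + X)
V = 565370/69139 (V = 565370*(1/69139) = 565370/69139 ≈ 8.1773)
1/(V + B(O(A))) = 1/(565370/69139 + (1/7 + (1/2)/(-4))) = 1/(565370/69139 + (1/7 + (1/2)*(-1/4))) = 1/(565370/69139 + (1/7 - 1/8)) = 1/(565370/69139 + 1/56) = 1/(4532837/553112) = 553112/4532837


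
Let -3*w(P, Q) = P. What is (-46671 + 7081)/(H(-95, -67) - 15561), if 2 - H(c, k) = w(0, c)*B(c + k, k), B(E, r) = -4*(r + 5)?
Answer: 39590/15559 ≈ 2.5445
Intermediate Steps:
B(E, r) = -20 - 4*r (B(E, r) = -4*(5 + r) = -20 - 4*r)
w(P, Q) = -P/3
H(c, k) = 2 (H(c, k) = 2 - (-⅓*0)*(-20 - 4*k) = 2 - 0*(-20 - 4*k) = 2 - 1*0 = 2 + 0 = 2)
(-46671 + 7081)/(H(-95, -67) - 15561) = (-46671 + 7081)/(2 - 15561) = -39590/(-15559) = -39590*(-1/15559) = 39590/15559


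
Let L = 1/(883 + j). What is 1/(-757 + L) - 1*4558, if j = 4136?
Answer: -17317588175/3799382 ≈ -4558.0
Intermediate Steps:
L = 1/5019 (L = 1/(883 + 4136) = 1/5019 ≈ 0.00019924)
1/(-757 + L) - 1*4558 = 1/(-757 + 1/5019) - 1*4558 = 1/(-3799382/5019) - 4558 = -5019/3799382 - 4558 = -17317588175/3799382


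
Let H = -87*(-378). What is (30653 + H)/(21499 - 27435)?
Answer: -9077/848 ≈ -10.704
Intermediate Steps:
H = 32886
(30653 + H)/(21499 - 27435) = (30653 + 32886)/(21499 - 27435) = 63539/(-5936) = 63539*(-1/5936) = -9077/848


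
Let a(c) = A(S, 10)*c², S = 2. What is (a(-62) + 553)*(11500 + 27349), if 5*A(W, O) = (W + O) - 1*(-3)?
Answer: 469490165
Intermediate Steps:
A(W, O) = ⅗ + O/5 + W/5 (A(W, O) = ((W + O) - 1*(-3))/5 = ((O + W) + 3)/5 = (3 + O + W)/5 = ⅗ + O/5 + W/5)
a(c) = 3*c² (a(c) = (⅗ + (⅕)*10 + (⅕)*2)*c² = (⅗ + 2 + ⅖)*c² = 3*c²)
(a(-62) + 553)*(11500 + 27349) = (3*(-62)² + 553)*(11500 + 27349) = (3*3844 + 553)*38849 = (11532 + 553)*38849 = 12085*38849 = 469490165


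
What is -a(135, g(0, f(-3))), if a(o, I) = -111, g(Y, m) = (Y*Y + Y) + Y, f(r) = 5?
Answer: 111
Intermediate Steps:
g(Y, m) = Y² + 2*Y (g(Y, m) = (Y² + Y) + Y = (Y + Y²) + Y = Y² + 2*Y)
-a(135, g(0, f(-3))) = -1*(-111) = 111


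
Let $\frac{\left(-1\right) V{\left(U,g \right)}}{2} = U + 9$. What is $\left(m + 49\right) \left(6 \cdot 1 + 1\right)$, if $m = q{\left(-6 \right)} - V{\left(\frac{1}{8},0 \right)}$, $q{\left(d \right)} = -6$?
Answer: $\frac{1715}{4} \approx 428.75$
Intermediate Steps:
$V{\left(U,g \right)} = -18 - 2 U$ ($V{\left(U,g \right)} = - 2 \left(U + 9\right) = - 2 \left(9 + U\right) = -18 - 2 U$)
$m = \frac{49}{4}$ ($m = -6 - \left(-18 - \frac{2}{8}\right) = -6 - \left(-18 - \frac{1}{4}\right) = -6 - - \frac{73}{4} = -6 + \frac{73}{4} = \frac{49}{4} \approx 12.25$)
$\left(m + 49\right) \left(6 \cdot 1 + 1\right) = \left(\frac{49}{4} + 49\right) \left(6 \cdot 1 + 1\right) = \frac{245 \left(6 + 1\right)}{4} = \frac{245}{4} \cdot 7 = \frac{1715}{4}$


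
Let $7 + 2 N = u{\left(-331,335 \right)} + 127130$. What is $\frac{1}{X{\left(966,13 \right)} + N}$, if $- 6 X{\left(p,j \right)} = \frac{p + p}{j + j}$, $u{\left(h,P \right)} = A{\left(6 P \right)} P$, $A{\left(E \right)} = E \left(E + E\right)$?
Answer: $\frac{26}{35190923277} \approx 7.3883 \cdot 10^{-10}$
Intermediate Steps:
$A{\left(E \right)} = 2 E^{2}$ ($A{\left(E \right)} = E 2 E = 2 E^{2}$)
$u{\left(h,P \right)} = 72 P^{3}$ ($u{\left(h,P \right)} = 2 \left(6 P\right)^{2} P = 2 \cdot 36 P^{2} P = 72 P^{2} P = 72 P^{3}$)
$X{\left(p,j \right)} = - \frac{p}{6 j}$ ($X{\left(p,j \right)} = - \frac{\left(p + p\right) \frac{1}{j + j}}{6} = - \frac{2 p \frac{1}{2 j}}{6} = - \frac{p \frac{1}{j}}{6} = - \frac{p}{6 j}$)
$N = \frac{2706994123}{2}$ ($N = - \frac{7}{2} + \frac{72 \cdot 335^{3} + 127130}{2} = - \frac{7}{2} + \frac{72 \cdot 37595375 + 127130}{2} = - \frac{7}{2} + \frac{2706867000 + 127130}{2} = - \frac{7}{2} + \frac{1}{2} \cdot 2706994130 = - \frac{7}{2} + 1353497065 = \frac{2706994123}{2} \approx 1.3535 \cdot 10^{9}$)
$\frac{1}{X{\left(966,13 \right)} + N} = \frac{1}{\left(- \frac{1}{6}\right) 966 \cdot \frac{1}{13} + \frac{2706994123}{2}} = \frac{1}{- \frac{161}{13} + \frac{2706994123}{2}} = \frac{1}{\frac{35190923277}{26}} = \frac{26}{35190923277}$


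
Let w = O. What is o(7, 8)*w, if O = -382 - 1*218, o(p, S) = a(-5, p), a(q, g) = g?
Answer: -4200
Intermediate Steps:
o(p, S) = p
O = -600 (O = -382 - 218 = -600)
w = -600
o(7, 8)*w = 7*(-600) = -4200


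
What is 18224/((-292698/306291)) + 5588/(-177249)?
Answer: -796601020220/41771681 ≈ -19070.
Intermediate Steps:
18224/((-292698/306291)) + 5588/(-177249) = 18224/((-292698*1/306291)) + 5588*(-1/177249) = 18224/(-4242/4439) - 5588/177249 = 18224*(-4439/4242) - 5588/177249 = -40448168/2121 - 5588/177249 = -796601020220/41771681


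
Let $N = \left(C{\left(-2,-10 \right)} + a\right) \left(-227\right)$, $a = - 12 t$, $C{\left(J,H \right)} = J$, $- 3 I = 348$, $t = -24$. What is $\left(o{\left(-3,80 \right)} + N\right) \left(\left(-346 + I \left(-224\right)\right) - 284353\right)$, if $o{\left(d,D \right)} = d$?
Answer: $16797071375$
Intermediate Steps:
$I = -116$ ($I = \left(- \frac{1}{3}\right) 348 = -116$)
$a = 288$ ($a = \left(-12\right) \left(-24\right) = 288$)
$N = -64922$ ($N = \left(-2 + 288\right) \left(-227\right) = 286 \left(-227\right) = -64922$)
$\left(o{\left(-3,80 \right)} + N\right) \left(\left(-346 + I \left(-224\right)\right) - 284353\right) = \left(-3 - 64922\right) \left(\left(-346 - -25984\right) - 284353\right) = - 64925 \left(\left(-346 + 25984\right) - 284353\right) = - 64925 \left(25638 - 284353\right) = \left(-64925\right) \left(-258715\right) = 16797071375$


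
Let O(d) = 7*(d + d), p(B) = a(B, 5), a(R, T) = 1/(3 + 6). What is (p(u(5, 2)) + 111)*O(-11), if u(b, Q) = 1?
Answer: -154000/9 ≈ -17111.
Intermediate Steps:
a(R, T) = ⅑ (a(R, T) = 1/9 = ⅑)
p(B) = ⅑
O(d) = 14*d (O(d) = 7*(2*d) = 14*d)
(p(u(5, 2)) + 111)*O(-11) = (⅑ + 111)*(14*(-11)) = (1000/9)*(-154) = -154000/9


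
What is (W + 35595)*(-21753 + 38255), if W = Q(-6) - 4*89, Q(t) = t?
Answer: 581414966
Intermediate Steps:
W = -362 (W = -6 - 4*89 = -6 - 356 = -362)
(W + 35595)*(-21753 + 38255) = (-362 + 35595)*(-21753 + 38255) = 35233*16502 = 581414966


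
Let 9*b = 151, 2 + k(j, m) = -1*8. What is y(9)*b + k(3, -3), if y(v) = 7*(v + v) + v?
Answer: 2255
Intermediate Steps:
k(j, m) = -10 (k(j, m) = -2 - 1*8 = -2 - 8 = -10)
b = 151/9 (b = (⅑)*151 = 151/9 ≈ 16.778)
y(v) = 15*v (y(v) = 7*(2*v) + v = 14*v + v = 15*v)
y(9)*b + k(3, -3) = (15*9)*(151/9) - 10 = 135*(151/9) - 10 = 2265 - 10 = 2255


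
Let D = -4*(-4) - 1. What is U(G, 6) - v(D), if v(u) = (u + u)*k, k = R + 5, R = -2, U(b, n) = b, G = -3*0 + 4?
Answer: -86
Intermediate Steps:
G = 4 (G = 0 + 4 = 4)
D = 15 (D = 16 - 1 = 15)
k = 3 (k = -2 + 5 = 3)
v(u) = 6*u (v(u) = (u + u)*3 = (2*u)*3 = 6*u)
U(G, 6) - v(D) = 4 - 6*15 = 4 - 1*90 = 4 - 90 = -86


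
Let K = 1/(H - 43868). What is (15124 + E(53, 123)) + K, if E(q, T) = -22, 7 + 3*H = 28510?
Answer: 519010433/34367 ≈ 15102.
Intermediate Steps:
H = 9501 (H = -7/3 + (1/3)*28510 = -7/3 + 28510/3 = 9501)
K = -1/34367 (K = 1/(9501 - 43868) = 1/(-34367) = -1/34367 ≈ -2.9098e-5)
(15124 + E(53, 123)) + K = (15124 - 22) - 1/34367 = 15102 - 1/34367 = 519010433/34367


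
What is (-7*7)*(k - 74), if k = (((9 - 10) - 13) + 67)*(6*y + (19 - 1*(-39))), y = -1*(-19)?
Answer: -443058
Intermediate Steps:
y = 19
k = 9116 (k = (((9 - 10) - 13) + 67)*(6*19 + (19 - 1*(-39))) = ((-1 - 13) + 67)*(114 + (19 + 39)) = (-14 + 67)*(114 + 58) = 53*172 = 9116)
(-7*7)*(k - 74) = (-7*7)*(9116 - 74) = -49*9042 = -443058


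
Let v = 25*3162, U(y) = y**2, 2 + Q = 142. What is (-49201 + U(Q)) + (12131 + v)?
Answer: 61580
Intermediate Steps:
Q = 140 (Q = -2 + 142 = 140)
v = 79050
(-49201 + U(Q)) + (12131 + v) = (-49201 + 140**2) + (12131 + 79050) = (-49201 + 19600) + 91181 = -29601 + 91181 = 61580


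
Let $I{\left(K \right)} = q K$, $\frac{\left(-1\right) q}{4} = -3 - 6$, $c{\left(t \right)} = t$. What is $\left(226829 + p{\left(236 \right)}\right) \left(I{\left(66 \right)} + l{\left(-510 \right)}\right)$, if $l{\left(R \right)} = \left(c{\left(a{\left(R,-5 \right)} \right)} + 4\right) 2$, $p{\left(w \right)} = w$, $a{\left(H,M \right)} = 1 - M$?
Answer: $544047740$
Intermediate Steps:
$q = 36$ ($q = - 4 \left(-3 - 6\right) = \left(-4\right) \left(-9\right) = 36$)
$I{\left(K \right)} = 36 K$
$l{\left(R \right)} = 20$ ($l{\left(R \right)} = \left(\left(1 - -5\right) + 4\right) 2 = \left(\left(1 + 5\right) + 4\right) 2 = \left(6 + 4\right) 2 = 10 \cdot 2 = 20$)
$\left(226829 + p{\left(236 \right)}\right) \left(I{\left(66 \right)} + l{\left(-510 \right)}\right) = \left(226829 + 236\right) \left(36 \cdot 66 + 20\right) = 227065 \left(2376 + 20\right) = 227065 \cdot 2396 = 544047740$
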